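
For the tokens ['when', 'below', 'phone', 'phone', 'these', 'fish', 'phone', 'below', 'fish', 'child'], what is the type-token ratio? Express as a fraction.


Tokens: 10
Unique types: ('below', 'child', 'fish', 'phone', 'these', 'when') = 6
TTR = 6/10
Simplify: divide both by 2 -> 3/5
TTR = 3/5

3/5


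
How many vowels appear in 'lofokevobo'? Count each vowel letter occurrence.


Scanning each character of 'lofokevobo':
  Position 1: 'l' -> consonant (running count: 0)
  Position 2: 'o' -> vowel (running count: 1)
  Position 3: 'f' -> consonant (running count: 1)
  Position 4: 'o' -> vowel (running count: 2)
  Position 5: 'k' -> consonant (running count: 2)
  Position 6: 'e' -> vowel (running count: 3)
  Position 7: 'v' -> consonant (running count: 3)
  Position 8: 'o' -> vowel (running count: 4)
  Position 9: 'b' -> consonant (running count: 4)
  Position 10: 'o' -> vowel (running count: 5)
Total vowels: 5

5


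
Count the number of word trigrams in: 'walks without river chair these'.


Word trigrams from [5] words:
  Trigram 1: (walks without river)
  Trigram 2: (without river chair)
  Trigram 3: (river chair these)
Total word trigrams: 5 - 2 = 3

3


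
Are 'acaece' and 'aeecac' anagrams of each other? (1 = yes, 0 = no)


Sort characters of 'acaece': 'aaccee'
Sort characters of 'aeecac': 'aaccee'
Sorted forms match -> they ARE anagrams
Result: 1

1


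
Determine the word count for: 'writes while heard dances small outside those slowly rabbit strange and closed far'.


Counting words by splitting on spaces:
  Word 1: 'writes'
  Word 2: 'while'
  Word 3: 'heard'
  Word 4: 'dances'
  Word 5: 'small'
  Word 6: 'outside'
  Word 7: 'those'
  Word 8: 'slowly'
  Word 9: 'rabbit'
  Word 10: 'strange'
  Word 11: 'and'
  Word 12: 'closed'
  Word 13: 'far'
Total words: 13

13


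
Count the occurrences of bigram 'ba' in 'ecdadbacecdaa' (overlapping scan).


Scanning 'ecdadbacecdaa' for bigram 'ba':
  Position 0: 'ec' -> no
  Position 1: 'cd' -> no
  Position 2: 'da' -> no
  Position 3: 'ad' -> no
  Position 4: 'db' -> no
  Position 5: 'ba' -> MATCH
  Position 6: 'ac' -> no
  Position 7: 'ce' -> no
  Position 8: 'ec' -> no
  Position 9: 'cd' -> no
  Position 10: 'da' -> no
  Position 11: 'aa' -> no
Total matches: 1

1


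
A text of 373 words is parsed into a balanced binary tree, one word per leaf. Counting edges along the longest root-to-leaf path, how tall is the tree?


In a balanced binary tree with n leaves the deepest leaf is ceil(log2(n)) edges below the root.
log2(373) = 8.5430
ceil(8.5430) = 9
height (edges) = 9

9


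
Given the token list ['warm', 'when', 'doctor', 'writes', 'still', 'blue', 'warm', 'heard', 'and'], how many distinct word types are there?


Listing all tokens and tracking unique types:
  Token 1: 'warm' -> NEW (unique so far: 1)
  Token 2: 'when' -> NEW (unique so far: 2)
  Token 3: 'doctor' -> NEW (unique so far: 3)
  Token 4: 'writes' -> NEW (unique so far: 4)
  Token 5: 'still' -> NEW (unique so far: 5)
  Token 6: 'blue' -> NEW (unique so far: 6)
  Token 7: 'warm' -> duplicate (unique so far: 6)
  Token 8: 'heard' -> NEW (unique so far: 7)
  Token 9: 'and' -> NEW (unique so far: 8)
Unique types: ('and', 'blue', 'doctor', 'heard', 'still', 'warm', 'when', 'writes')
Vocabulary size: 8

8


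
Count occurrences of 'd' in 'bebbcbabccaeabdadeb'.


Scanning 'bebbcbabccaeabdadeb' for 'd':
  Position 14: 'd' -> MATCH (count: 1)
  Position 16: 'd' -> MATCH (count: 2)
Total occurrences of 'd': 2

2


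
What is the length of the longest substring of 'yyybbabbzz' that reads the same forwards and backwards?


Scanning 'yyybbabbzz' for palindromic substrings.
Substring at positions 3-7: 'bbabb'.
Check: reverse('bbabb') = 'bbabb' -> palindrome confirmed.
Neighbouring characters ('y' / 'z') break symmetry, so it cannot extend further.
No longer palindromic substring exists; longest length = 5

5


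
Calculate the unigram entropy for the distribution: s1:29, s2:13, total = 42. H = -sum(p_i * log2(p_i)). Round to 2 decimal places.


Computing entropy H = -sum(p_i * log2(p_i)):
  s1: p = 29/42 = 0.6905, -p*log2(p) = 0.3689
  s2: p = 13/42 = 0.3095, -p*log2(p) = 0.5237
H = sum of terms = 0.8926
Rounded to 2 decimals: 0.89

0.89


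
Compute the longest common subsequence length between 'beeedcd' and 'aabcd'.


DP table for LCS of 'beeedcd' and 'aabcd':
       a  a  b  c  d
    0  0  0  0  0  0
  b 0  0  0  1  1  1
  e 0  0  0  1  1  1
  e 0  0  0  1  1  1
  e 0  0  0  1  1  1
  d 0  0  0  1  1  2
  c 0  0  0  1  2  2
  d 0  0  0  1  2  3
LCS: 'bcd'
LCS length = 3

3


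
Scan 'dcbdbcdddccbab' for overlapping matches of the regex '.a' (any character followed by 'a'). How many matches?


Pattern: .a means any character followed by 'a'.
Scanning 'dcbdbcdddccbab' position-by-position:
  Pos 0: window 'dc' -> no
  Pos 1: window 'cb' -> no
  Pos 2: window 'bd' -> no
  Pos 3: window 'db' -> no
  Pos 4: window 'bc' -> no
  Pos 5: window 'cd' -> no
  Pos 6: window 'dd' -> no
  Pos 7: window 'dd' -> no
  Pos 8: window 'dc' -> no
  Pos 9: window 'cc' -> no
  Pos 10: window 'cb' -> no
  Pos 11: window 'ba' -> MATCH
  Pos 12: window 'ab' -> no
  Pos 13: window 'b' -> no
Total matches: 1

1


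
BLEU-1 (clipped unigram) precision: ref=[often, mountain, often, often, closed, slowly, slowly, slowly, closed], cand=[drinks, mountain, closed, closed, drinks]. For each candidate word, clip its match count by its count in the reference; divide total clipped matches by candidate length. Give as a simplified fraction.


Reference word counts: {'closed': 2, 'mountain': 1, 'often': 3, 'slowly': 3}
Checking each candidate word (with clipping):
  'drinks' -> not in reference -> no match (matches: 0)
  'mountain' -> in reference (ref count 1, used 1/1) -> match (matches: 1)
  'closed' -> in reference (ref count 2, used 1/2) -> match (matches: 2)
  'closed' -> in reference (ref count 2, used 2/2) -> match (matches: 3)
  'drinks' -> not in reference -> no match (matches: 3)
Clipped matches: 3, Candidate length: 5
Precision = 3/5

3/5


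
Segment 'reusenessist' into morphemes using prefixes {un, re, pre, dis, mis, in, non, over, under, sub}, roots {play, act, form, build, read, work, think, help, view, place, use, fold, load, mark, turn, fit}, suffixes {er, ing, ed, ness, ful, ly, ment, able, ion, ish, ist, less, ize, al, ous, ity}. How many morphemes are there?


Segmenting 'reusenessist' against the inventory:
  're' -> prefix (morpheme 1)
  'use' -> root (morpheme 2)
  'ness' -> suffix (morpheme 3)
  'ist' -> suffix (morpheme 4)
Total morphemes: 4

4


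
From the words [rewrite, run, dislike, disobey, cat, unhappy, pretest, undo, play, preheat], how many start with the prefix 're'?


Checking each word for prefix 're':
  'rewrite' -> YES, starts with 're' (count: 1)
  'run' -> no (count: 1)
  'dislike' -> no (count: 1)
  'disobey' -> no (count: 1)
  'cat' -> no (count: 1)
  'unhappy' -> no (count: 1)
  'pretest' -> no (count: 1)
  'undo' -> no (count: 1)
  'play' -> no (count: 1)
  'preheat' -> no (count: 1)
Total with prefix 're': 1

1


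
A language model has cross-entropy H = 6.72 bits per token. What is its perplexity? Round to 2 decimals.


Perplexity formula: PP = 2^H
H = 6.72
PP = 2^6.72
Decompose: 2^6.72 = 2^6 * 2^0.72
2^6 = 64, 2^0.72 ~ 1.6471820
PP ~ 64 * 1.6471820 = 105.4196480
Rounded to 2 decimals: 105.42

105.42


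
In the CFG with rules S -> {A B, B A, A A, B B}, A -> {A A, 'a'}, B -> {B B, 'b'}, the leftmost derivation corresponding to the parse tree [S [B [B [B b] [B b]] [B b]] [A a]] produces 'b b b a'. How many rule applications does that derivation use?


Every bracketed nonterminal node [X ...] in the tree is produced by exactly one rule application.
Reading the tree off as a leftmost derivation:
  Step 1: S  =>  B A   (applied S -> B A)
  Step 2: B A  =>  B B A   (applied B -> B B)
  Step 3: B B A  =>  B B B A   (applied B -> B B)
  Step 4: B B B A  =>  b B B A   (applied B -> b)
  Step 5: b B B A  =>  b b B A   (applied B -> b)
  Step 6: b b B A  =>  b b b A   (applied B -> b)
  Step 7: b b b A  =>  b b b a   (applied A -> a)
Final yield: b b b a
Total rewrite steps: 7

7


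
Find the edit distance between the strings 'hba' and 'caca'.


Building DP table for s1='hba' (len 3) and s2='caca' (len 4):
       c  a  c  a
    0  1  2  3  4
  h 1  1  2  3  4
  b 2  2  2  3  4
  a 3  3  2  3  3
Edit distance = dp[3][4] = 3

3


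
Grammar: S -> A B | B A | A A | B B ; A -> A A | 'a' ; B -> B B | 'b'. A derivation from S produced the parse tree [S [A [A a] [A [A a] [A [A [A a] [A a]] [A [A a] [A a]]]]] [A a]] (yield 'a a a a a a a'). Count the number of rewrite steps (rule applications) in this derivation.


Every bracketed nonterminal node [X ...] in the tree is produced by exactly one rule application.
Reading the tree off as a leftmost derivation:
  Step 1: S  =>  A A   (applied S -> A A)
  Step 2: A A  =>  A A A   (applied A -> A A)
  Step 3: A A A  =>  a A A   (applied A -> a)
  Step 4: a A A  =>  a A A A   (applied A -> A A)
  Step 5: a A A A  =>  a a A A   (applied A -> a)
  Step 6: a a A A  =>  a a A A A   (applied A -> A A)
  Step 7: a a A A A  =>  a a A A A A   (applied A -> A A)
  Step 8: a a A A A A  =>  a a a A A A   (applied A -> a)
  Step 9: a a a A A A  =>  a a a a A A   (applied A -> a)
  Step 10: a a a a A A  =>  a a a a A A A   (applied A -> A A)
  Step 11: a a a a A A A  =>  a a a a a A A   (applied A -> a)
  Step 12: a a a a a A A  =>  a a a a a a A   (applied A -> a)
  Step 13: a a a a a a A  =>  a a a a a a a   (applied A -> a)
Final yield: a a a a a a a
Total rewrite steps: 13

13


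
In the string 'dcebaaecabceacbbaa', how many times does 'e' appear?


Scanning 'dcebaaecabceacbbaa' for 'e':
  Position 2: 'e' -> MATCH (count: 1)
  Position 6: 'e' -> MATCH (count: 2)
  Position 11: 'e' -> MATCH (count: 3)
Total occurrences of 'e': 3

3


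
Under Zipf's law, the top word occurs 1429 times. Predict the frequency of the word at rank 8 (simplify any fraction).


Zipf's law: freq(rank) = f1 / rank
f1 = 1429, rank = 8
freq = 1429 / 8
GCD(1429, 8) = 1
Simplified: 1429/8

1429/8


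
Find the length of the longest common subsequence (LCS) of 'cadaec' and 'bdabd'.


DP table for LCS of 'cadaec' and 'bdabd':
       b  d  a  b  d
    0  0  0  0  0  0
  c 0  0  0  0  0  0
  a 0  0  0  1  1  1
  d 0  0  1  1  1  2
  a 0  0  1  2  2  2
  e 0  0  1  2  2  2
  c 0  0  1  2  2  2
LCS: 'ad'
LCS length = 2

2


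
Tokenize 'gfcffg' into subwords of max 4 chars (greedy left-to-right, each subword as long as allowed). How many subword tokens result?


'gfcffg' has 6 characters.
Chunking with max size 4:
  Chunk 1: 'gfcf' (positions 0-3)
  Chunk 2: 'fg' (positions 4-5)
Total chunks: ceil(6 / 4) = 2

2


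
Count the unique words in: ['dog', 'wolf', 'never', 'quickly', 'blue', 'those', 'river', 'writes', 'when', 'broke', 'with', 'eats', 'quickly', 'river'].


Listing all tokens and tracking unique types:
  Token 1: 'dog' -> NEW (unique so far: 1)
  Token 2: 'wolf' -> NEW (unique so far: 2)
  Token 3: 'never' -> NEW (unique so far: 3)
  Token 4: 'quickly' -> NEW (unique so far: 4)
  Token 5: 'blue' -> NEW (unique so far: 5)
  Token 6: 'those' -> NEW (unique so far: 6)
  Token 7: 'river' -> NEW (unique so far: 7)
  Token 8: 'writes' -> NEW (unique so far: 8)
  Token 9: 'when' -> NEW (unique so far: 9)
  Token 10: 'broke' -> NEW (unique so far: 10)
  Token 11: 'with' -> NEW (unique so far: 11)
  Token 12: 'eats' -> NEW (unique so far: 12)
  Token 13: 'quickly' -> duplicate (unique so far: 12)
  Token 14: 'river' -> duplicate (unique so far: 12)
Unique types: ('blue', 'broke', 'dog', 'eats', 'never', 'quickly', 'river', 'those', 'when', 'with', 'wolf', 'writes')
Vocabulary size: 12

12


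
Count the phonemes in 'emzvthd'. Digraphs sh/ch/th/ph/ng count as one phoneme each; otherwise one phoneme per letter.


Parsing 'emzvthd' greedily, digraphs first:
  'e' -> vowel phoneme (phonemes so far: 1)
  'm' -> consonant phoneme (phonemes so far: 2)
  'z' -> consonant phoneme (phonemes so far: 3)
  'v' -> consonant phoneme (phonemes so far: 4)
  'th' -> digraph (1 consonant phoneme) (phonemes so far: 5)
  'd' -> consonant phoneme (phonemes so far: 6)
Total phonemes: 6

6


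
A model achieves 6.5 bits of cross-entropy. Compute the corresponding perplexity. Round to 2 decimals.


Perplexity formula: PP = 2^H
H = 6.5
PP = 2^6.5
Decompose: 2^6.5 = 2^6 * 2^0.5 = 2^6 * sqrt(2)
2^6 = 64, sqrt(2) ~ 1.4142136
PP ~ 64 * 1.4142136 = 90.5096704
Rounded to 2 decimals: 90.51

90.51


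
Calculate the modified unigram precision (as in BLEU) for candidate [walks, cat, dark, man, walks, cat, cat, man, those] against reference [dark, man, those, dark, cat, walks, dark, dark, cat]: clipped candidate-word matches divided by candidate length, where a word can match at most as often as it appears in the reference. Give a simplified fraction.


Reference word counts: {'cat': 2, 'dark': 4, 'man': 1, 'those': 1, 'walks': 1}
Checking each candidate word (with clipping):
  'walks' -> in reference (ref count 1, used 1/1) -> match (matches: 1)
  'cat' -> in reference (ref count 2, used 1/2) -> match (matches: 2)
  'dark' -> in reference (ref count 4, used 1/4) -> match (matches: 3)
  'man' -> in reference (ref count 1, used 1/1) -> match (matches: 4)
  'walks' -> ref count 1 already used up (1/1) -> clipped, no match (matches: 4)
  'cat' -> in reference (ref count 2, used 2/2) -> match (matches: 5)
  'cat' -> ref count 2 already used up (2/2) -> clipped, no match (matches: 5)
  'man' -> ref count 1 already used up (1/1) -> clipped, no match (matches: 5)
  'those' -> in reference (ref count 1, used 1/1) -> match (matches: 6)
Clipped matches: 6, Candidate length: 9
Precision = 6/9 = 2/3

2/3


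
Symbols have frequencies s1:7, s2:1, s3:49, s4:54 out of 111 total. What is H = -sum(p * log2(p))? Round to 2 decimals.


Computing entropy H = -sum(p_i * log2(p_i)):
  s1: p = 7/111 = 0.0631, -p*log2(p) = 0.2514
  s2: p = 1/111 = 0.0090, -p*log2(p) = 0.0612
  s3: p = 49/111 = 0.4414, -p*log2(p) = 0.5208
  s4: p = 54/111 = 0.4865, -p*log2(p) = 0.5057
H = sum of terms = 1.3391
Rounded to 2 decimals: 1.34

1.34


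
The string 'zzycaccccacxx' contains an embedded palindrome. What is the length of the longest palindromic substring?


Scanning 'zzycaccccacxx' for palindromic substrings.
Substring at positions 3-10: 'caccccac'.
Check: reverse('caccccac') = 'caccccac' -> palindrome confirmed.
Neighbouring characters ('y' / 'x') break symmetry, so it cannot extend further.
No longer palindromic substring exists; longest length = 8

8


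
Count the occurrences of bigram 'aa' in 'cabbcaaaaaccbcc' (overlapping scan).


Scanning 'cabbcaaaaaccbcc' for bigram 'aa':
  Position 0: 'ca' -> no
  Position 1: 'ab' -> no
  Position 2: 'bb' -> no
  Position 3: 'bc' -> no
  Position 4: 'ca' -> no
  Position 5: 'aa' -> MATCH
  Position 6: 'aa' -> MATCH
  Position 7: 'aa' -> MATCH
  Position 8: 'aa' -> MATCH
  Position 9: 'ac' -> no
  Position 10: 'cc' -> no
  Position 11: 'cb' -> no
  Position 12: 'bc' -> no
  Position 13: 'cc' -> no
Total matches: 4

4


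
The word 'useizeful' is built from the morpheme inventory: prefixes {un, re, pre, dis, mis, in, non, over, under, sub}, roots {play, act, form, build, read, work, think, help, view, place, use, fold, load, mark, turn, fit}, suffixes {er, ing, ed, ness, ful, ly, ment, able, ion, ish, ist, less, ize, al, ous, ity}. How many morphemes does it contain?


Segmenting 'useizeful' against the inventory:
  'use' -> root (morpheme 1)
  'ize' -> suffix (morpheme 2)
  'ful' -> suffix (morpheme 3)
Total morphemes: 3

3


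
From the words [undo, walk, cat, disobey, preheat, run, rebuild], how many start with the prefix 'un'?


Checking each word for prefix 'un':
  'undo' -> YES, starts with 'un' (count: 1)
  'walk' -> no (count: 1)
  'cat' -> no (count: 1)
  'disobey' -> no (count: 1)
  'preheat' -> no (count: 1)
  'run' -> no (count: 1)
  'rebuild' -> no (count: 1)
Total with prefix 'un': 1

1


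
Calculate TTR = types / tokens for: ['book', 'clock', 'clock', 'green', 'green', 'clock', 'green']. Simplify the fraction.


Tokens: 7
Unique types: ('book', 'clock', 'green') = 3
TTR = 3/7
Already in lowest terms.

3/7


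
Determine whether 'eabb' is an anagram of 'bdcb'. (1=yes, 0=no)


Sort characters of 'eabb': 'abbe'
Sort characters of 'bdcb': 'bbcd'
Sorted forms differ -> they are NOT anagrams
Result: 0

0


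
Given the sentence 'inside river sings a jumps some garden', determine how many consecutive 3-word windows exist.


Word trigrams from [7] words:
  Trigram 1: (inside river sings)
  Trigram 2: (river sings a)
  Trigram 3: (sings a jumps)
  Trigram 4: (a jumps some)
  Trigram 5: (jumps some garden)
Total word trigrams: 7 - 2 = 5

5


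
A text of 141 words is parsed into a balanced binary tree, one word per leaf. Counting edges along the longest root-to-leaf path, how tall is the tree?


In a balanced binary tree with n leaves the deepest leaf is ceil(log2(n)) edges below the root.
log2(141) = 7.1396
ceil(7.1396) = 8
height (edges) = 8

8


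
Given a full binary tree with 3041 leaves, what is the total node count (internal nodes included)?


Leaf nodes (terminals): 3041
Internal nodes = n - 1 = 3041 - 1 = 3040
Total = leaves + internal = 3041 + 3040 = 6081

6081


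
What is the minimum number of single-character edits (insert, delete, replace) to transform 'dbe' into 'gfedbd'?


Building DP table for s1='dbe' (len 3) and s2='gfedbd' (len 6):
       g  f  e  d  b  d
    0  1  2  3  4  5  6
  d 1  1  2  3  3  4  5
  b 2  2  2  3  4  3  4
  e 3  3  3  2  3  4  4
Edit distance = dp[3][6] = 4

4


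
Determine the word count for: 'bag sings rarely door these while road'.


Counting words by splitting on spaces:
  Word 1: 'bag'
  Word 2: 'sings'
  Word 3: 'rarely'
  Word 4: 'door'
  Word 5: 'these'
  Word 6: 'while'
  Word 7: 'road'
Total words: 7

7


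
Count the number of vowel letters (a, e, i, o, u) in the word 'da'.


Scanning each character of 'da':
  Position 1: 'd' -> consonant (running count: 0)
  Position 2: 'a' -> vowel (running count: 1)
Total vowels: 1

1


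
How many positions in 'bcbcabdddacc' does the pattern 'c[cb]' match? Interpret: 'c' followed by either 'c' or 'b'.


Pattern: c[cb] means 'c' followed by either 'c' or 'b'.
Scanning 'bcbcabdddacc' position-by-position:
  Pos 0: window 'bc' -> no
  Pos 1: window 'cb' -> MATCH
  Pos 2: window 'bc' -> no
  Pos 3: window 'ca' -> no
  Pos 4: window 'ab' -> no
  Pos 5: window 'bd' -> no
  Pos 6: window 'dd' -> no
  Pos 7: window 'dd' -> no
  Pos 8: window 'da' -> no
  Pos 9: window 'ac' -> no
  Pos 10: window 'cc' -> MATCH
  Pos 11: window 'c' -> no
Total matches: 2

2


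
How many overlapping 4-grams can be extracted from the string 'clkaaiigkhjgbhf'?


String 'clkaaiigkhjgbhf' has length L = 15.
Number of overlapping n-grams = L - n + 1
Substituting: 15 - 4 + 1 = 12

12


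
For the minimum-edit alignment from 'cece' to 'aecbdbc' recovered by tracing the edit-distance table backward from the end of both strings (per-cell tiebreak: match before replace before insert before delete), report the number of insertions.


Edit distance = 5. Backtracking from cell (4, 7) with preference match > replace > insert > delete,
then listing the resulting alignment 'cece' -> 'aecbdbc' left to right:
  Step 1: replace c->a
  Step 2: keep 'e'
  Step 3: keep 'c'
  Step 4: insert 'b' [insertion #1]
  Step 5: insert 'd' [insertion #2]
  Step 6: insert 'b' [insertion #3]
  Step 7: replace e->c
Total insertions: 3

3


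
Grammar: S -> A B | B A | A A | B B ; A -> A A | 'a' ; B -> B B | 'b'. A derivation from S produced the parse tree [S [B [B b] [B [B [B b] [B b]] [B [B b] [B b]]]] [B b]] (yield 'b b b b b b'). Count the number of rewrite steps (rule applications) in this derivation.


Every bracketed nonterminal node [X ...] in the tree is produced by exactly one rule application.
Reading the tree off as a leftmost derivation:
  Step 1: S  =>  B B   (applied S -> B B)
  Step 2: B B  =>  B B B   (applied B -> B B)
  Step 3: B B B  =>  b B B   (applied B -> b)
  Step 4: b B B  =>  b B B B   (applied B -> B B)
  Step 5: b B B B  =>  b B B B B   (applied B -> B B)
  Step 6: b B B B B  =>  b b B B B   (applied B -> b)
  Step 7: b b B B B  =>  b b b B B   (applied B -> b)
  Step 8: b b b B B  =>  b b b B B B   (applied B -> B B)
  Step 9: b b b B B B  =>  b b b b B B   (applied B -> b)
  Step 10: b b b b B B  =>  b b b b b B   (applied B -> b)
  Step 11: b b b b b B  =>  b b b b b b   (applied B -> b)
Final yield: b b b b b b
Total rewrite steps: 11

11


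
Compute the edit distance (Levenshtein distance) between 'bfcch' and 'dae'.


Building DP table for s1='bfcch' (len 5) and s2='dae' (len 3):
       d  a  e
    0  1  2  3
  b 1  1  2  3
  f 2  2  2  3
  c 3  3  3  3
  c 4  4  4  4
  h 5  5  5  5
Edit distance = dp[5][3] = 5

5


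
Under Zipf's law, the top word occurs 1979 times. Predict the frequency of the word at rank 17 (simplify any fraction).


Zipf's law: freq(rank) = f1 / rank
f1 = 1979, rank = 17
freq = 1979 / 17
GCD(1979, 17) = 1
Simplified: 1979/17

1979/17


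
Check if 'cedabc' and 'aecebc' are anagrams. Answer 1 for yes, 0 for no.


Sort characters of 'cedabc': 'abccde'
Sort characters of 'aecebc': 'abccee'
Sorted forms differ -> they are NOT anagrams
Result: 0

0


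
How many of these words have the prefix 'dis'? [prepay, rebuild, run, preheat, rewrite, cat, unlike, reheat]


Checking each word for prefix 'dis':
  'prepay' -> no (count: 0)
  'rebuild' -> no (count: 0)
  'run' -> no (count: 0)
  'preheat' -> no (count: 0)
  'rewrite' -> no (count: 0)
  'cat' -> no (count: 0)
  'unlike' -> no (count: 0)
  'reheat' -> no (count: 0)
Total with prefix 'dis': 0

0


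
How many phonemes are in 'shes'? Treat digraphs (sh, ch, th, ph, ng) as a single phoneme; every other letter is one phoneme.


Parsing 'shes' greedily, digraphs first:
  'sh' -> digraph (1 consonant phoneme) (phonemes so far: 1)
  'e' -> vowel phoneme (phonemes so far: 2)
  's' -> consonant phoneme (phonemes so far: 3)
Total phonemes: 3

3


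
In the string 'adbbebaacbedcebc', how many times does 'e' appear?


Scanning 'adbbebaacbedcebc' for 'e':
  Position 4: 'e' -> MATCH (count: 1)
  Position 10: 'e' -> MATCH (count: 2)
  Position 13: 'e' -> MATCH (count: 3)
Total occurrences of 'e': 3

3


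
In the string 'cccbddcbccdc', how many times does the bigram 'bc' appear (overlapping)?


Scanning 'cccbddcbccdc' for bigram 'bc':
  Position 0: 'cc' -> no
  Position 1: 'cc' -> no
  Position 2: 'cb' -> no
  Position 3: 'bd' -> no
  Position 4: 'dd' -> no
  Position 5: 'dc' -> no
  Position 6: 'cb' -> no
  Position 7: 'bc' -> MATCH
  Position 8: 'cc' -> no
  Position 9: 'cd' -> no
  Position 10: 'dc' -> no
Total matches: 1

1


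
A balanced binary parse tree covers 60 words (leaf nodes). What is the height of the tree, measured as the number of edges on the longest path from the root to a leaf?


In a balanced binary tree with n leaves the deepest leaf is ceil(log2(n)) edges below the root.
log2(60) = 5.9069
ceil(5.9069) = 6
height (edges) = 6

6


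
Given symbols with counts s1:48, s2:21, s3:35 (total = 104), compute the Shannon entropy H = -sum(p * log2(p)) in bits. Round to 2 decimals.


Computing entropy H = -sum(p_i * log2(p_i)):
  s1: p = 48/104 = 0.4615, -p*log2(p) = 0.5148
  s2: p = 21/104 = 0.2019, -p*log2(p) = 0.4661
  s3: p = 35/104 = 0.3365, -p*log2(p) = 0.5288
H = sum of terms = 1.5097
Rounded to 2 decimals: 1.51

1.51


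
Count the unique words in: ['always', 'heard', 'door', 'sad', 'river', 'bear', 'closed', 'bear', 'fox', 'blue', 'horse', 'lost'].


Listing all tokens and tracking unique types:
  Token 1: 'always' -> NEW (unique so far: 1)
  Token 2: 'heard' -> NEW (unique so far: 2)
  Token 3: 'door' -> NEW (unique so far: 3)
  Token 4: 'sad' -> NEW (unique so far: 4)
  Token 5: 'river' -> NEW (unique so far: 5)
  Token 6: 'bear' -> NEW (unique so far: 6)
  Token 7: 'closed' -> NEW (unique so far: 7)
  Token 8: 'bear' -> duplicate (unique so far: 7)
  Token 9: 'fox' -> NEW (unique so far: 8)
  Token 10: 'blue' -> NEW (unique so far: 9)
  Token 11: 'horse' -> NEW (unique so far: 10)
  Token 12: 'lost' -> NEW (unique so far: 11)
Unique types: ('always', 'bear', 'blue', 'closed', 'door', 'fox', 'heard', 'horse', 'lost', 'river', 'sad')
Vocabulary size: 11

11


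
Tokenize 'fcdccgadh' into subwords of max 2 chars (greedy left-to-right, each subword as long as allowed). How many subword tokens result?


'fcdccgadh' has 9 characters.
Chunking with max size 2:
  Chunk 1: 'fc' (positions 0-1)
  Chunk 2: 'dc' (positions 2-3)
  Chunk 3: 'cg' (positions 4-5)
  Chunk 4: 'ad' (positions 6-7)
  Chunk 5: 'h' (positions 8-8)
Total chunks: ceil(9 / 2) = 5

5


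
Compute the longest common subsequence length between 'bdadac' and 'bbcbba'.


DP table for LCS of 'bdadac' and 'bbcbba':
       b  b  c  b  b  a
    0  0  0  0  0  0  0
  b 0  1  1  1  1  1  1
  d 0  1  1  1  1  1  1
  a 0  1  1  1  1  1  2
  d 0  1  1  1  1  1  2
  a 0  1  1  1  1  1  2
  c 0  1  1  2  2  2  2
LCS: 'ba'
LCS length = 2

2


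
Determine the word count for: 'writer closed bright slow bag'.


Counting words by splitting on spaces:
  Word 1: 'writer'
  Word 2: 'closed'
  Word 3: 'bright'
  Word 4: 'slow'
  Word 5: 'bag'
Total words: 5

5


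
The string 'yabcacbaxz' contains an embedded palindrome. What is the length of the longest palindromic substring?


Scanning 'yabcacbaxz' for palindromic substrings.
Substring at positions 1-7: 'abcacba'.
Check: reverse('abcacba') = 'abcacba' -> palindrome confirmed.
Neighbouring characters ('y' / 'x') break symmetry, so it cannot extend further.
No longer palindromic substring exists; longest length = 7

7


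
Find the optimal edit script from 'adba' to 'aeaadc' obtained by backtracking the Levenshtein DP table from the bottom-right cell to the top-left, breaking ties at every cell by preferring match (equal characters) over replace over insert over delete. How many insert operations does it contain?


Edit distance = 4. Backtracking from cell (4, 6) with preference match > replace > insert > delete,
then listing the resulting alignment 'adba' -> 'aeaadc' left to right:
  Step 1: keep 'a'
  Step 2: replace d->e
  Step 3: replace b->a
  Step 4: keep 'a'
  Step 5: insert 'd' [insertion #1]
  Step 6: insert 'c' [insertion #2]
Total insertions: 2

2


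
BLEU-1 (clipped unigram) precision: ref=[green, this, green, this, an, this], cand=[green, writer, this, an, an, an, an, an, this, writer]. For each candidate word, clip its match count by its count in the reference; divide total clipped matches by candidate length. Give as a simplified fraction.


Reference word counts: {'an': 1, 'green': 2, 'this': 3}
Checking each candidate word (with clipping):
  'green' -> in reference (ref count 2, used 1/2) -> match (matches: 1)
  'writer' -> not in reference -> no match (matches: 1)
  'this' -> in reference (ref count 3, used 1/3) -> match (matches: 2)
  'an' -> in reference (ref count 1, used 1/1) -> match (matches: 3)
  'an' -> ref count 1 already used up (1/1) -> clipped, no match (matches: 3)
  'an' -> ref count 1 already used up (1/1) -> clipped, no match (matches: 3)
  'an' -> ref count 1 already used up (1/1) -> clipped, no match (matches: 3)
  'an' -> ref count 1 already used up (1/1) -> clipped, no match (matches: 3)
  'this' -> in reference (ref count 3, used 2/3) -> match (matches: 4)
  'writer' -> not in reference -> no match (matches: 4)
Clipped matches: 4, Candidate length: 10
Precision = 4/10 = 2/5

2/5


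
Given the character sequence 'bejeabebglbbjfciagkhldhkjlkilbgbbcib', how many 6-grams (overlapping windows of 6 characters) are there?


String 'bejeabebglbbjfciagkhldhkjlkilbgbbcib' has length L = 36.
Number of overlapping n-grams = L - n + 1
Substituting: 36 - 6 + 1 = 31

31


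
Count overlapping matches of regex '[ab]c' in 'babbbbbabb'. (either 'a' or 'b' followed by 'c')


Pattern: [ab]c means either 'a' or 'b' followed by 'c'.
Scanning 'babbbbbabb' position-by-position:
  Pos 0: window 'ba' -> no
  Pos 1: window 'ab' -> no
  Pos 2: window 'bb' -> no
  Pos 3: window 'bb' -> no
  Pos 4: window 'bb' -> no
  Pos 5: window 'bb' -> no
  Pos 6: window 'ba' -> no
  Pos 7: window 'ab' -> no
  Pos 8: window 'bb' -> no
  Pos 9: window 'b' -> no
Total matches: 0

0


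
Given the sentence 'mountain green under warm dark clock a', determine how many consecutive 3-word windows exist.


Word trigrams from [7] words:
  Trigram 1: (mountain green under)
  Trigram 2: (green under warm)
  Trigram 3: (under warm dark)
  Trigram 4: (warm dark clock)
  Trigram 5: (dark clock a)
Total word trigrams: 7 - 2 = 5

5


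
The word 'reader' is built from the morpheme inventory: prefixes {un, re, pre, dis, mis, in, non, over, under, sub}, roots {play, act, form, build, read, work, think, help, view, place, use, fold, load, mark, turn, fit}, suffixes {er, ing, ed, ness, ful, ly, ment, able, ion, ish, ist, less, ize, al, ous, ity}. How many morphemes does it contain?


Segmenting 'reader' against the inventory:
  'read' -> root (morpheme 1)
  'er' -> suffix (morpheme 2)
Total morphemes: 2

2


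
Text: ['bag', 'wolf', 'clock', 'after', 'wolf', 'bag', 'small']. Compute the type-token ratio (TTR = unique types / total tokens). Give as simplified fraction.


Tokens: 7
Unique types: ('after', 'bag', 'clock', 'small', 'wolf') = 5
TTR = 5/7
Already in lowest terms.

5/7


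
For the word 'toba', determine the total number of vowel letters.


Scanning each character of 'toba':
  Position 1: 't' -> consonant (running count: 0)
  Position 2: 'o' -> vowel (running count: 1)
  Position 3: 'b' -> consonant (running count: 1)
  Position 4: 'a' -> vowel (running count: 2)
Total vowels: 2

2


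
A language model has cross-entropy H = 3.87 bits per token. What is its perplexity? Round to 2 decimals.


Perplexity formula: PP = 2^H
H = 3.87
PP = 2^3.87
Decompose: 2^3.87 = 2^3 * 2^0.87
2^3 = 8, 2^0.87 ~ 1.8276629
PP ~ 8 * 1.8276629 = 14.6213032
Rounded to 2 decimals: 14.62

14.62


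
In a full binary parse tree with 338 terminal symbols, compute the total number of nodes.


Leaf nodes (terminals): 338
Internal nodes = n - 1 = 338 - 1 = 337
Total = leaves + internal = 338 + 337 = 675

675


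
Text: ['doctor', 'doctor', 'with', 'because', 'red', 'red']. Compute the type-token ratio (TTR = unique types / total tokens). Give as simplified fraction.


Tokens: 6
Unique types: ('because', 'doctor', 'red', 'with') = 4
TTR = 4/6
Simplify: divide both by 2 -> 2/3
TTR = 2/3

2/3


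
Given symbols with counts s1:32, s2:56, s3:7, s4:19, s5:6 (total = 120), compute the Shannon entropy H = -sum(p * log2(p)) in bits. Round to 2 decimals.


Computing entropy H = -sum(p_i * log2(p_i)):
  s1: p = 32/120 = 0.2667, -p*log2(p) = 0.5085
  s2: p = 56/120 = 0.4667, -p*log2(p) = 0.5131
  s3: p = 7/120 = 0.0583, -p*log2(p) = 0.2391
  s4: p = 19/120 = 0.1583, -p*log2(p) = 0.4210
  s5: p = 6/120 = 0.0500, -p*log2(p) = 0.2161
H = sum of terms = 1.8978
Rounded to 2 decimals: 1.90

1.90


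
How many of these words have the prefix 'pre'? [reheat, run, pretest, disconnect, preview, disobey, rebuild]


Checking each word for prefix 'pre':
  'reheat' -> no (count: 0)
  'run' -> no (count: 0)
  'pretest' -> YES, starts with 'pre' (count: 1)
  'disconnect' -> no (count: 1)
  'preview' -> YES, starts with 'pre' (count: 2)
  'disobey' -> no (count: 2)
  'rebuild' -> no (count: 2)
Total with prefix 'pre': 2

2


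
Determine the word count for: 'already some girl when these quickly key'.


Counting words by splitting on spaces:
  Word 1: 'already'
  Word 2: 'some'
  Word 3: 'girl'
  Word 4: 'when'
  Word 5: 'these'
  Word 6: 'quickly'
  Word 7: 'key'
Total words: 7

7


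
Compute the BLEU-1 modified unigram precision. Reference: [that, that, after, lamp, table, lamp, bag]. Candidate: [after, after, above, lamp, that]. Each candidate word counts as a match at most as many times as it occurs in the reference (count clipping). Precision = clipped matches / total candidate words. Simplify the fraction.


Reference word counts: {'after': 1, 'bag': 1, 'lamp': 2, 'table': 1, 'that': 2}
Checking each candidate word (with clipping):
  'after' -> in reference (ref count 1, used 1/1) -> match (matches: 1)
  'after' -> ref count 1 already used up (1/1) -> clipped, no match (matches: 1)
  'above' -> not in reference -> no match (matches: 1)
  'lamp' -> in reference (ref count 2, used 1/2) -> match (matches: 2)
  'that' -> in reference (ref count 2, used 1/2) -> match (matches: 3)
Clipped matches: 3, Candidate length: 5
Precision = 3/5

3/5


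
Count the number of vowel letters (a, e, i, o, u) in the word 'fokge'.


Scanning each character of 'fokge':
  Position 1: 'f' -> consonant (running count: 0)
  Position 2: 'o' -> vowel (running count: 1)
  Position 3: 'k' -> consonant (running count: 1)
  Position 4: 'g' -> consonant (running count: 1)
  Position 5: 'e' -> vowel (running count: 2)
Total vowels: 2

2


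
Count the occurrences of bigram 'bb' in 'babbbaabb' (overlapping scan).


Scanning 'babbbaabb' for bigram 'bb':
  Position 0: 'ba' -> no
  Position 1: 'ab' -> no
  Position 2: 'bb' -> MATCH
  Position 3: 'bb' -> MATCH
  Position 4: 'ba' -> no
  Position 5: 'aa' -> no
  Position 6: 'ab' -> no
  Position 7: 'bb' -> MATCH
Total matches: 3

3


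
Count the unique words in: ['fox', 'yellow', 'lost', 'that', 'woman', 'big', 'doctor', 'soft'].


Listing all tokens and tracking unique types:
  Token 1: 'fox' -> NEW (unique so far: 1)
  Token 2: 'yellow' -> NEW (unique so far: 2)
  Token 3: 'lost' -> NEW (unique so far: 3)
  Token 4: 'that' -> NEW (unique so far: 4)
  Token 5: 'woman' -> NEW (unique so far: 5)
  Token 6: 'big' -> NEW (unique so far: 6)
  Token 7: 'doctor' -> NEW (unique so far: 7)
  Token 8: 'soft' -> NEW (unique so far: 8)
Unique types: ('big', 'doctor', 'fox', 'lost', 'soft', 'that', 'woman', 'yellow')
Vocabulary size: 8

8


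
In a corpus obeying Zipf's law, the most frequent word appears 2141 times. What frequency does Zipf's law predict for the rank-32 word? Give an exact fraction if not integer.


Zipf's law: freq(rank) = f1 / rank
f1 = 2141, rank = 32
freq = 2141 / 32
GCD(2141, 32) = 1
Simplified: 2141/32

2141/32


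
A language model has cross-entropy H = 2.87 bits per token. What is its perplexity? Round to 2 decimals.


Perplexity formula: PP = 2^H
H = 2.87
PP = 2^2.87
Decompose: 2^2.87 = 2^2 * 2^0.87
2^2 = 4, 2^0.87 ~ 1.8276629
PP ~ 4 * 1.8276629 = 7.3106516
Rounded to 2 decimals: 7.31

7.31


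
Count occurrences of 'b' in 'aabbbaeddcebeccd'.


Scanning 'aabbbaeddcebeccd' for 'b':
  Position 2: 'b' -> MATCH (count: 1)
  Position 3: 'b' -> MATCH (count: 2)
  Position 4: 'b' -> MATCH (count: 3)
  Position 11: 'b' -> MATCH (count: 4)
Total occurrences of 'b': 4

4


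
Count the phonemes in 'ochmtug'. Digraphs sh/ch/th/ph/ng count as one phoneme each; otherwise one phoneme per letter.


Parsing 'ochmtug' greedily, digraphs first:
  'o' -> vowel phoneme (phonemes so far: 1)
  'ch' -> digraph (1 consonant phoneme) (phonemes so far: 2)
  'm' -> consonant phoneme (phonemes so far: 3)
  't' -> consonant phoneme (phonemes so far: 4)
  'u' -> vowel phoneme (phonemes so far: 5)
  'g' -> consonant phoneme (phonemes so far: 6)
Total phonemes: 6

6


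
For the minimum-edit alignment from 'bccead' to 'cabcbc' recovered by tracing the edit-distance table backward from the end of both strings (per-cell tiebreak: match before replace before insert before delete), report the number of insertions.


Edit distance = 6. Backtracking from cell (6, 6) with preference match > replace > insert > delete,
then listing the resulting alignment 'bccead' -> 'cabcbc' left to right:
  Step 1: replace b->c
  Step 2: replace c->a
  Step 3: replace c->b
  Step 4: replace e->c
  Step 5: replace a->b
  Step 6: replace d->c
Total insertions: 0

0


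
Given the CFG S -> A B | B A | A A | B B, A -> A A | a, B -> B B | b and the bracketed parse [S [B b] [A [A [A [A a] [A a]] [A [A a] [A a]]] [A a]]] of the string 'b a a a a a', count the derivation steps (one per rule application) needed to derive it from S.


Every bracketed nonterminal node [X ...] in the tree is produced by exactly one rule application.
Reading the tree off as a leftmost derivation:
  Step 1: S  =>  B A   (applied S -> B A)
  Step 2: B A  =>  b A   (applied B -> b)
  Step 3: b A  =>  b A A   (applied A -> A A)
  Step 4: b A A  =>  b A A A   (applied A -> A A)
  Step 5: b A A A  =>  b A A A A   (applied A -> A A)
  Step 6: b A A A A  =>  b a A A A   (applied A -> a)
  Step 7: b a A A A  =>  b a a A A   (applied A -> a)
  Step 8: b a a A A  =>  b a a A A A   (applied A -> A A)
  Step 9: b a a A A A  =>  b a a a A A   (applied A -> a)
  Step 10: b a a a A A  =>  b a a a a A   (applied A -> a)
  Step 11: b a a a a A  =>  b a a a a a   (applied A -> a)
Final yield: b a a a a a
Total rewrite steps: 11

11


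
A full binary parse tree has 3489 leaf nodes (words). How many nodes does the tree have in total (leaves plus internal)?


Leaf nodes (terminals): 3489
Internal nodes = n - 1 = 3489 - 1 = 3488
Total = leaves + internal = 3489 + 3488 = 6977

6977


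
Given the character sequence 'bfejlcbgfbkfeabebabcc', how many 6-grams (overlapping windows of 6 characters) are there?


String 'bfejlcbgfbkfeabebabcc' has length L = 21.
Number of overlapping n-grams = L - n + 1
Substituting: 21 - 6 + 1 = 16

16


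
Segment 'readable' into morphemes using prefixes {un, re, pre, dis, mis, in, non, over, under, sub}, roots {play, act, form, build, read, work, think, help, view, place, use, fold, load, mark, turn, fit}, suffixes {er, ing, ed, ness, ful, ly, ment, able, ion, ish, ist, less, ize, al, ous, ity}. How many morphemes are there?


Segmenting 'readable' against the inventory:
  'read' -> root (morpheme 1)
  'able' -> suffix (morpheme 2)
Total morphemes: 2

2


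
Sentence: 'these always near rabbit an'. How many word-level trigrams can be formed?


Word trigrams from [5] words:
  Trigram 1: (these always near)
  Trigram 2: (always near rabbit)
  Trigram 3: (near rabbit an)
Total word trigrams: 5 - 2 = 3

3


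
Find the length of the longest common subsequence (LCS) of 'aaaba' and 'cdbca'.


DP table for LCS of 'aaaba' and 'cdbca':
       c  d  b  c  a
    0  0  0  0  0  0
  a 0  0  0  0  0  1
  a 0  0  0  0  0  1
  a 0  0  0  0  0  1
  b 0  0  0  1  1  1
  a 0  0  0  1  1  2
LCS: 'ba'
LCS length = 2

2


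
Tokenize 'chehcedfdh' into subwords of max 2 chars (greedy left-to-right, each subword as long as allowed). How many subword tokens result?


'chehcedfdh' has 10 characters.
Chunking with max size 2:
  Chunk 1: 'ch' (positions 0-1)
  Chunk 2: 'eh' (positions 2-3)
  Chunk 3: 'ce' (positions 4-5)
  Chunk 4: 'df' (positions 6-7)
  Chunk 5: 'dh' (positions 8-9)
Total chunks: ceil(10 / 2) = 5

5


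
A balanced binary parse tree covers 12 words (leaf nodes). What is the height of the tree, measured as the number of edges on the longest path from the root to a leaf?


In a balanced binary tree with n leaves the deepest leaf is ceil(log2(n)) edges below the root.
log2(12) = 3.5850
ceil(3.5850) = 4
height (edges) = 4

4


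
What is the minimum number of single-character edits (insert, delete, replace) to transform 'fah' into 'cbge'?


Building DP table for s1='fah' (len 3) and s2='cbge' (len 4):
       c  b  g  e
    0  1  2  3  4
  f 1  1  2  3  4
  a 2  2  2  3  4
  h 3  3  3  3  4
Edit distance = dp[3][4] = 4

4


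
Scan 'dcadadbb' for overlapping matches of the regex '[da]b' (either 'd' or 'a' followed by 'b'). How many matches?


Pattern: [da]b means either 'd' or 'a' followed by 'b'.
Scanning 'dcadadbb' position-by-position:
  Pos 0: window 'dc' -> no
  Pos 1: window 'ca' -> no
  Pos 2: window 'ad' -> no
  Pos 3: window 'da' -> no
  Pos 4: window 'ad' -> no
  Pos 5: window 'db' -> MATCH
  Pos 6: window 'bb' -> no
  Pos 7: window 'b' -> no
Total matches: 1

1
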